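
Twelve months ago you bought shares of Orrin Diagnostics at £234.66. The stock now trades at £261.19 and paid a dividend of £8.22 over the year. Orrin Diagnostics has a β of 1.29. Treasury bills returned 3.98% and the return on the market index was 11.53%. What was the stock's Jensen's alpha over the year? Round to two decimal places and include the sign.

Realised HPR = (P1 + D1 − P0) / P0 = (261.19 + 8.22 − 234.66) / 234.66 = 34.75 / 234.66 = 14.8087%
MRP = 11.53% − 3.98% = 7.55%
CAPM required = R_f + β·MRP = 3.98% + 1.29 × 7.55% = 13.7195%
α = realised − required = 14.8087% − 13.7195% = +1.09%

+1.09%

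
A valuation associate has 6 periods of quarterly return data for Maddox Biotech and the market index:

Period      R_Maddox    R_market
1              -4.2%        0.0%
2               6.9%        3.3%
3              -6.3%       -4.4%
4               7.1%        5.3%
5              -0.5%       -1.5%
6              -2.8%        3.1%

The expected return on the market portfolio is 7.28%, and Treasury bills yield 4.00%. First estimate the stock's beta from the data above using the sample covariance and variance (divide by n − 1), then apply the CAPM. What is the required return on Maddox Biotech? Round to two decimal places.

Mean R_i = (-4.2 + 6.9 − 6.3 + 7.1 − 0.5 − 2.8) / 6 = 0.0333%
Mean R_m = (0.0 + 3.3 − 4.4 + 5.3 − 1.5 + 3.1) / 6 = 0.9667%
Σ(R_i − R̄_i)(R_m − R̄_m) = 79.9967  ⇒  Cov = 79.9967 / 5 = 15.9993
Σ(R_m − R̄_m)² = 64.5933  ⇒  Var(R_m) = 64.5933 / 5 = 12.9187
β = Cov / Var(R_m) = 15.9993 / 12.9187 = 1.2385
MRP = 7.28% − 4.00% = 3.28%
E(R) = R_f + β × MRP = 4.00% + 1.2385 × 3.28% = 8.06%

8.06%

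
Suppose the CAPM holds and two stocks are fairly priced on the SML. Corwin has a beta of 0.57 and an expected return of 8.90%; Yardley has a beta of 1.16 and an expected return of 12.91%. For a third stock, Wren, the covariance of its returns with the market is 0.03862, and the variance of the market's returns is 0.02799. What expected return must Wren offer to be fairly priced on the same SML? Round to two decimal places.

14.40%

MRP = (12.91% − 8.90%) / (1.16 − 0.57) = 6.7966%
R_f = 8.90% − 0.57 × 6.7966% = 5.0259%
β_Wren = Cov / Var(R_m) = 0.03862 / 0.02799 = 1.3798
E(R_Wren) = R_f + β × MRP = 5.0259% + 1.3798 × 6.7966% = 14.40%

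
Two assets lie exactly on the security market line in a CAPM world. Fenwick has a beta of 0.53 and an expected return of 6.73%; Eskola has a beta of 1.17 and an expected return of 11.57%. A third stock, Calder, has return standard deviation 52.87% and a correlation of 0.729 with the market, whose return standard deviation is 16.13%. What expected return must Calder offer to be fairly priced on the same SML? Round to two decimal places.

20.79%

MRP = (11.57% − 6.73%) / (1.17 − 0.53) = 7.5625%
R_f = 6.73% − 0.53 × 7.5625% = 2.7219%
β_Calder = ρ·σ_i/σ_m = 0.729 × 52.87 / 16.13 = 2.3895
E(R_Calder) = R_f + β × MRP = 2.7219% + 2.3895 × 7.5625% = 20.79%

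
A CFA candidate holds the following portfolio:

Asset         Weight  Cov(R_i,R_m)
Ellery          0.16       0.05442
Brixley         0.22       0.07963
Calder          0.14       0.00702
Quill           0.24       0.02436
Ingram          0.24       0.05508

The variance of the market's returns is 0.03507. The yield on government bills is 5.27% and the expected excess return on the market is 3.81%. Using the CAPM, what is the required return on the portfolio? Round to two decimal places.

10.30%

β_Ellery = 0.05442 / 0.03507 = 1.5518
β_Brixley = 0.07963 / 0.03507 = 2.2706
β_Calder = 0.00702 / 0.03507 = 0.2002
β_Quill = 0.02436 / 0.03507 = 0.6946
β_Ingram = 0.05508 / 0.03507 = 1.5706
β_P = Σ w_i β_i = 0.16×1.5518 + 0.22×2.2706 + 0.14×0.2002 + 0.24×0.6946 + 0.24×1.5706 = 1.3195
E(R_P) = R_f + β_P × MRP = 5.27% + 1.3195 × 3.81% = 10.30%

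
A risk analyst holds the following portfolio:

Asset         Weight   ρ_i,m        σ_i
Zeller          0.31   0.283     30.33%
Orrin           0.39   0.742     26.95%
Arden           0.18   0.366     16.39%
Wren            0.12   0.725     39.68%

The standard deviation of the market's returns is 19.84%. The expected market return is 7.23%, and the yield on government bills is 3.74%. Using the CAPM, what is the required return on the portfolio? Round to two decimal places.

β_Zeller = 0.283 × 30.33% / 19.84% = 0.4326
β_Orrin = 0.742 × 26.95% / 19.84% = 1.0079
β_Arden = 0.366 × 16.39% / 19.84% = 0.3024
β_Wren = 0.725 × 39.68% / 19.84% = 1.4500
β_P = Σ w_i β_i = 0.31×0.4326 + 0.39×1.0079 + 0.18×0.3024 + 0.12×1.4500 = 0.7556
MRP = 7.23% − 3.74% = 3.49%
E(R_P) = R_f + β_P × MRP = 3.74% + 0.7556 × 3.49% = 6.38%

6.38%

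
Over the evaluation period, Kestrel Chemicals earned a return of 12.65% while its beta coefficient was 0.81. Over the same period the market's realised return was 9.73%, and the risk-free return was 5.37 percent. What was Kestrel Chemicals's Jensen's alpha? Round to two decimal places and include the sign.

Market excess return = 9.73% − 5.37% = 4.36%
CAPM benchmark = R_f + β(R_m − R_f) = 5.37% + 0.81 × 4.36% = 8.9016%
α = actual − benchmark = 12.65% − 8.9016% = +3.75%

+3.75%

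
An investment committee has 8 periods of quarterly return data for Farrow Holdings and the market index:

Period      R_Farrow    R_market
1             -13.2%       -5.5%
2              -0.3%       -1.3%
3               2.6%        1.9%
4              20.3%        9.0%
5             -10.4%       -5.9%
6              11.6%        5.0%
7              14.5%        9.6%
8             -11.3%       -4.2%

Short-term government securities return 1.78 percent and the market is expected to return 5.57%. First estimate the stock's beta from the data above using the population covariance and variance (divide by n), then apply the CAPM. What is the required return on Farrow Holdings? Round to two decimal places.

9.33%

Mean R_i = (-13.2 − 0.3 + 2.6 + 20.3 − 10.4 + 11.6 + 14.5 − 11.3) / 8 = 1.7250%
Mean R_m = (-5.5 − 1.3 + 1.9 + 9.0 − 5.9 + 5.0 + 9.6 − 4.2) / 8 = 1.0750%
Σ(R_i − R̄_i)(R_m − R̄_m) = 551.8150  ⇒  Cov = 551.8150 / 8 = 68.9769
Σ(R_m − R̄_m)² = 276.9150  ⇒  Var(R_m) = 276.9150 / 8 = 34.6144
β = Cov / Var(R_m) = 68.9769 / 34.6144 = 1.9927
MRP = 5.57% − 1.78% = 3.79%
E(R) = R_f + β × MRP = 1.78% + 1.9927 × 3.79% = 9.33%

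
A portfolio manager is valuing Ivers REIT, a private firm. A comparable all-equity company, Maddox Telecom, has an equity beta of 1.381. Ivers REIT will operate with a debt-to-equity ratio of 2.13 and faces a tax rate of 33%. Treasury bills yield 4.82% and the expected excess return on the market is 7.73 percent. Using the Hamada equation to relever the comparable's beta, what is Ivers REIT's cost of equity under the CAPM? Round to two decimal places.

30.73%

β_L = β_U × [1 + (1 − t)(D/E)] = 1.381 × [1 + (1 − 0.33) × 2.13]
    = 1.381 × [1 + 0.67 × 2.13] = 1.381 × 2.4271 = 3.3518
E(R) = R_f + β_L × MRP = 4.82% + 3.3518 × 7.73% = 30.73%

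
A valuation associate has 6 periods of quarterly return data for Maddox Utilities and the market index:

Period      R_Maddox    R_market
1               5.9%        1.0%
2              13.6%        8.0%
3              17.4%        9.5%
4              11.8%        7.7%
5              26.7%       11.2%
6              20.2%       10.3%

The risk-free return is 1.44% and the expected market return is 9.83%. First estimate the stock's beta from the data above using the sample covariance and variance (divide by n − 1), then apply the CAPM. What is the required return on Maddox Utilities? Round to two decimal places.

Mean R_i = (5.9 + 13.6 + 17.4 + 11.8 + 26.7 + 20.2) / 6 = 15.9333%
Mean R_m = (1.0 + 8.0 + 9.5 + 7.7 + 11.2 + 10.3) / 6 = 7.9500%
Σ(R_i − R̄_i)(R_m − R̄_m) = 117.9400  ⇒  Cov = 117.9400 / 5 = 23.5880
Σ(R_m − R̄_m)² = 66.8550  ⇒  Var(R_m) = 66.8550 / 5 = 13.3710
β = Cov / Var(R_m) = 23.5880 / 13.3710 = 1.7641
MRP = 9.83% − 1.44% = 8.39%
E(R) = R_f + β × MRP = 1.44% + 1.7641 × 8.39% = 16.24%

16.24%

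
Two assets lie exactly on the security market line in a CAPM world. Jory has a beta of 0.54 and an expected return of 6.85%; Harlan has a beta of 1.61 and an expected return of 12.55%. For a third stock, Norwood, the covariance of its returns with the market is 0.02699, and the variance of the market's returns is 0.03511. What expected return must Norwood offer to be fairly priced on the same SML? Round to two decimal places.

8.07%

MRP = (12.55% − 6.85%) / (1.61 − 0.54) = 5.3271%
R_f = 6.85% − 0.54 × 5.3271% = 3.9734%
β_Norwood = Cov / Var(R_m) = 0.02699 / 0.03511 = 0.7687
E(R_Norwood) = R_f + β × MRP = 3.9734% + 0.7687 × 5.3271% = 8.07%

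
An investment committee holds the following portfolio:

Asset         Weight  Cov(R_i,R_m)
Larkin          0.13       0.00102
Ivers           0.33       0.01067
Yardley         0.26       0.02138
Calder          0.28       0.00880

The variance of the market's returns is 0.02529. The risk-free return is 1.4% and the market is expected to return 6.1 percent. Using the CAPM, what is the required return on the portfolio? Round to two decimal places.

β_Larkin = 0.00102 / 0.02529 = 0.0403
β_Ivers = 0.01067 / 0.02529 = 0.4219
β_Yardley = 0.02138 / 0.02529 = 0.8454
β_Calder = 0.00880 / 0.02529 = 0.3480
β_P = Σ w_i β_i = 0.13×0.0403 + 0.33×0.4219 + 0.26×0.8454 + 0.28×0.3480 = 0.4617
MRP = 6.1% − 1.4% = 4.70%
E(R_P) = R_f + β_P × MRP = 1.4% + 0.4617 × 4.7% = 3.57%

3.57%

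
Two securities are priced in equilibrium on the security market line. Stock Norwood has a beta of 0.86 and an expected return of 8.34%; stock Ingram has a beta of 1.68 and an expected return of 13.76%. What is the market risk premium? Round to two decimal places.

Both satisfy E(R) = R_f + β·MRP, so the slope of the SML is
MRP = (13.76% − 8.34%) / (1.68 − 0.86) = 5.42% / 0.82 = 6.6098%

6.61%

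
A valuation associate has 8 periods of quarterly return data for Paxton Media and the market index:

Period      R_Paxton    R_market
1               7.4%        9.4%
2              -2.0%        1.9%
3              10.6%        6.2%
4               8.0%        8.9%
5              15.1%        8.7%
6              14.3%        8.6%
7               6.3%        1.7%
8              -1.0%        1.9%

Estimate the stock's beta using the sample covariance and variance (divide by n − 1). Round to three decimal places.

1.379

Mean R_i = (7.4 − 2.0 + 10.6 + 8.0 + 15.1 + 14.3 + 6.3 − 1.0) / 8 = 7.3375%
Mean R_m = (9.4 + 1.9 + 6.2 + 8.9 + 8.7 + 8.6 + 1.7 + 1.9) / 8 = 5.9125%
Σ(R_i − R̄_i)(R_m − R̄_m) = 118.7763  ⇒  Cov = 118.7763 / 7 = 16.9680
Σ(R_m − R̄_m)² = 86.1088  ⇒  Var(R_m) = 86.1088 / 7 = 12.3013
β = Cov / Var(R_m) = 16.9680 / 12.3013 = 1.3794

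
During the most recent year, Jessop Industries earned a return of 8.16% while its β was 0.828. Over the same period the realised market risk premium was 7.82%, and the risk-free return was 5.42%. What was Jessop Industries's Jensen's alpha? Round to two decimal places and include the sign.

CAPM benchmark = R_f + β(R_m − R_f) = 5.42% + 0.828 × 7.82% = 11.89496%
α = actual − benchmark = 8.16% − 11.89496% = -3.73%

-3.73%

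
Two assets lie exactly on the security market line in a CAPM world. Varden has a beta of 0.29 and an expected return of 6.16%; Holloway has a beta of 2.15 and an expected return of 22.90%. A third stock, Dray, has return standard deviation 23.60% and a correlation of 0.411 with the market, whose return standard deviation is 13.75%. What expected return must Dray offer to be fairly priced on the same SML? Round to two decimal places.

MRP = (22.90% − 6.16%) / (2.15 − 0.29) = 9.0000%
R_f = 6.16% − 0.29 × 9.0000% = 3.5500%
β_Dray = ρ·σ_i/σ_m = 0.411 × 23.60 / 13.75 = 0.7054
E(R_Dray) = R_f + β × MRP = 3.5500% + 0.7054 × 9.0000% = 9.90%

9.90%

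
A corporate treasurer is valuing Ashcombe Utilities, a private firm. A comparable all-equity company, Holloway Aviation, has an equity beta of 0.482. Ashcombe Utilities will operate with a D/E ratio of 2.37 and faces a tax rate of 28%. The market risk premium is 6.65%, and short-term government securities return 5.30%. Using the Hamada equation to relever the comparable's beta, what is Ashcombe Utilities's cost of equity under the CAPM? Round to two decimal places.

β_L = β_U × [1 + (1 − t)(D/E)] = 0.482 × [1 + (1 − 0.28) × 2.37]
    = 0.482 × [1 + 0.72 × 2.37] = 0.482 × 2.7064 = 1.3045
E(R) = R_f + β_L × MRP = 5.30% + 1.3045 × 6.65% = 13.97%

13.97%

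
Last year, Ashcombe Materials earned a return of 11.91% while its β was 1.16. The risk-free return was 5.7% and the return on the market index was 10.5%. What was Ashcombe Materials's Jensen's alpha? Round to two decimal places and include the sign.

Market excess return = 10.5% − 5.7% = 4.80%
CAPM benchmark = R_f + β(R_m − R_f) = 5.7% + 1.16 × 4.8% = 11.2680%
α = actual − benchmark = 11.91% − 11.2680% = +0.64%

+0.64%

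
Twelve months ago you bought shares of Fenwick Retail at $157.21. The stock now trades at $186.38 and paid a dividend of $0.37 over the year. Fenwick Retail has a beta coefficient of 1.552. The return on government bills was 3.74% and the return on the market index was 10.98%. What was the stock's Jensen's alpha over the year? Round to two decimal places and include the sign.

+3.81%

Realised HPR = (P1 + D1 − P0) / P0 = (186.38 + 0.37 − 157.21) / 157.21 = 29.54 / 157.21 = 18.7902%
MRP = 10.98% − 3.74% = 7.24%
CAPM required = R_f + β·MRP = 3.74% + 1.552 × 7.24% = 14.97648%
α = realised − required = 18.7902% − 14.97648% = +3.81%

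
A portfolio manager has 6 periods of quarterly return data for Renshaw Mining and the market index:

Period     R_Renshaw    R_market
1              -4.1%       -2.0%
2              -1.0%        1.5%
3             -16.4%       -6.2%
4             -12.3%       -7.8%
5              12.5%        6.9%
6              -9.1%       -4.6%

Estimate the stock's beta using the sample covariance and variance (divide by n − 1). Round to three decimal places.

1.810

Mean R_i = (-4.1 − 1.0 − 16.4 − 12.3 + 12.5 − 9.1) / 6 = -5.0667%
Mean R_m = (-2.0 + 1.5 − 6.2 − 7.8 + 6.9 − 4.6) / 6 = -2.0333%
Σ(R_i − R̄_i)(R_m − R̄_m) = 270.6167  ⇒  Cov = 270.6167 / 5 = 54.1233
Σ(R_m − R̄_m)² = 149.4933  ⇒  Var(R_m) = 149.4933 / 5 = 29.8987
β = Cov / Var(R_m) = 54.1233 / 29.8987 = 1.8102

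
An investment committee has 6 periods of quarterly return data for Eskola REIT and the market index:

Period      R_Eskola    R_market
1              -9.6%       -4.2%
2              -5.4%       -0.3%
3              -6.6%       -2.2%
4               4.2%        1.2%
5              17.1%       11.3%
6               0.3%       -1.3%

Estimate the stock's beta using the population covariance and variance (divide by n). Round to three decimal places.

Mean R_i = (-9.6 − 5.4 − 6.6 + 4.2 + 17.1 + 0.3) / 6 = 0.0000%
Mean R_m = (-4.2 − 0.3 − 2.2 + 1.2 + 11.3 − 1.3) / 6 = 0.7500%
Σ(R_i − R̄_i)(R_m − R̄_m) = 254.3400  ⇒  Cov = 254.3400 / 6 = 42.3900
Σ(R_m − R̄_m)² = 150.0150  ⇒  Var(R_m) = 150.0150 / 6 = 25.0025
β = Cov / Var(R_m) = 42.3900 / 25.0025 = 1.6954

1.695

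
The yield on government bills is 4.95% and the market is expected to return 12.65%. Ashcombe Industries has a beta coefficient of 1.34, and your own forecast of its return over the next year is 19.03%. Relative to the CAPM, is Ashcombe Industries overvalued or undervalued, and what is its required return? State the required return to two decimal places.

MRP = 12.65% − 4.95% = 7.70%
Required return = R_f + β·MRP = 4.95% + 1.34 × 7.70% = 15.27%
Forecast 19.03% > required 15.27% → the stock plots above the SML → undervalued.

Undervalued; required return 15.27%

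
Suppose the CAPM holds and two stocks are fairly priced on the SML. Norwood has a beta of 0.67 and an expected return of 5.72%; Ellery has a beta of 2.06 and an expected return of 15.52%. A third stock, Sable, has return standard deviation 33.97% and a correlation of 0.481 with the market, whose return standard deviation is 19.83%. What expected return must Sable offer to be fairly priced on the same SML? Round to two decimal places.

MRP = (15.52% − 5.72%) / (2.06 − 0.67) = 7.0504%
R_f = 5.72% − 0.67 × 7.0504% = 0.9962%
β_Sable = ρ·σ_i/σ_m = 0.481 × 33.97 / 19.83 = 0.8240
E(R_Sable) = R_f + β × MRP = 0.9962% + 0.8240 × 7.0504% = 6.81%

6.81%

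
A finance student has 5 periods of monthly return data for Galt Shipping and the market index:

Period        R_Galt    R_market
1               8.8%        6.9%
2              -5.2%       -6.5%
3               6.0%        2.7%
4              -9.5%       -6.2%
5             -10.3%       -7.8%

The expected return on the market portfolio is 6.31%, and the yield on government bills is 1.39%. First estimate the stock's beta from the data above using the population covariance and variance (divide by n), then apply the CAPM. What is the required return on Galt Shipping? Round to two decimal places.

7.88%

Mean R_i = (8.8 − 5.2 + 6.0 − 9.5 − 10.3) / 5 = -2.0400%
Mean R_m = (6.9 − 6.5 + 2.7 − 6.2 − 7.8) / 5 = -2.1800%
Σ(R_i − R̄_i)(R_m − R̄_m) = 227.7240  ⇒  Cov = 227.7240 / 5 = 45.5448
Σ(R_m − R̄_m)² = 172.6680  ⇒  Var(R_m) = 172.6680 / 5 = 34.5336
β = Cov / Var(R_m) = 45.5448 / 34.5336 = 1.3189
MRP = 6.31% − 1.39% = 4.92%
E(R) = R_f + β × MRP = 1.39% + 1.3189 × 4.92% = 7.88%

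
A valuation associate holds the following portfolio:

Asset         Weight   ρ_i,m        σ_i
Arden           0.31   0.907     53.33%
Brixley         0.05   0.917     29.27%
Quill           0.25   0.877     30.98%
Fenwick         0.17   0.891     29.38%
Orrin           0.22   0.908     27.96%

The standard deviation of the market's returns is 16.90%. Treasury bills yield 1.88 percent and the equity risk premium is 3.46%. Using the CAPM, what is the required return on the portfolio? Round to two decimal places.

8.67%

β_Arden = 0.907 × 53.33% / 16.90% = 2.8621
β_Brixley = 0.917 × 29.27% / 16.90% = 1.5882
β_Quill = 0.877 × 30.98% / 16.90% = 1.6077
β_Fenwick = 0.891 × 29.38% / 16.90% = 1.5490
β_Orrin = 0.908 × 27.96% / 16.90% = 1.5022
β_P = Σ w_i β_i = 0.31×2.8621 + 0.05×1.5882 + 0.25×1.6077 + 0.17×1.5490 + 0.22×1.5022 = 1.9624
E(R_P) = R_f + β_P × MRP = 1.88% + 1.9624 × 3.46% = 8.67%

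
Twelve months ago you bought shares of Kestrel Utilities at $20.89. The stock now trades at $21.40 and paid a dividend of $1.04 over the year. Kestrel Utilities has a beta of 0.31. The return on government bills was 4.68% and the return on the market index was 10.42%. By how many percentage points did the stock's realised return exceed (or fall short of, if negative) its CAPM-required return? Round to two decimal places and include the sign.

Realised HPR = (P1 + D1 − P0) / P0 = (21.40 + 1.04 − 20.89) / 20.89 = 1.55 / 20.89 = 7.4198%
MRP = 10.42% − 4.68% = 5.74%
CAPM required = R_f + β·MRP = 4.68% + 0.31 × 5.74% = 6.4594%
α = realised − required = 7.4198% − 6.4594% = +0.96%

+0.96%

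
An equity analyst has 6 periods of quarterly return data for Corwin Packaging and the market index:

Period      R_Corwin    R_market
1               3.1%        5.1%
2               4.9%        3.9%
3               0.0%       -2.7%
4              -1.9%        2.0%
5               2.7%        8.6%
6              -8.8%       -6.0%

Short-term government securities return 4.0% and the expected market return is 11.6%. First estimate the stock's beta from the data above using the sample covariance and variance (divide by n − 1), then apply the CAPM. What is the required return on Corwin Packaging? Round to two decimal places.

9.71%

Mean R_i = (3.1 + 4.9 + 0.0 − 1.9 + 2.7 − 8.8) / 6 = 0.0000%
Mean R_m = (5.1 + 3.9 − 2.7 + 2.0 + 8.6 − 6.0) / 6 = 1.8167%
Σ(R_i − R̄_i)(R_m − R̄_m) = 107.1400  ⇒  Cov = 107.1400 / 5 = 21.4280
Σ(R_m − R̄_m)² = 142.6683  ⇒  Var(R_m) = 142.6683 / 5 = 28.5337
β = Cov / Var(R_m) = 21.4280 / 28.5337 = 0.7510
MRP = 11.6% − 4.0% = 7.60%
E(R) = R_f + β × MRP = 4.0% + 0.7510 × 7.6% = 9.71%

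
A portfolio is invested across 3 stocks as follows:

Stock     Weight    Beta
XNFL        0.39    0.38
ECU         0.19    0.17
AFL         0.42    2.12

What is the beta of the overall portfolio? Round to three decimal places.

β_P = Σ w_i β_i = 0.39×0.38 + 0.19×0.17 + 0.42×2.12 = 1.0709

1.071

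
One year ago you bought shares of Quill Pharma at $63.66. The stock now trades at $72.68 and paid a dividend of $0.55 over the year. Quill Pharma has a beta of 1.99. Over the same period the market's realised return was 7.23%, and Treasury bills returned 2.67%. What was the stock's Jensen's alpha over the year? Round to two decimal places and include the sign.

Realised HPR = (P1 + D1 − P0) / P0 = (72.68 + 0.55 − 63.66) / 63.66 = 9.57 / 63.66 = 15.0330%
MRP = 7.23% − 2.67% = 4.56%
CAPM required = R_f + β·MRP = 2.67% + 1.99 × 4.56% = 11.7444%
α = realised − required = 15.0330% − 11.7444% = +3.29%

+3.29%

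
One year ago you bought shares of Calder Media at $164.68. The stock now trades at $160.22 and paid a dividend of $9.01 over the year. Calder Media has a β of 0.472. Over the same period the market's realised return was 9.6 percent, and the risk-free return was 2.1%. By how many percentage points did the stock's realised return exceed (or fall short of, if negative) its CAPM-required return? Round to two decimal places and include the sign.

-2.88%

Realised HPR = (P1 + D1 − P0) / P0 = (160.22 + 9.01 − 164.68) / 164.68 = 4.55 / 164.68 = 2.7629%
MRP = 9.6% − 2.1% = 7.50%
CAPM required = R_f + β·MRP = 2.1% + 0.472 × 7.5% = 5.6400%
α = realised − required = 2.7629% − 5.6400% = -2.88%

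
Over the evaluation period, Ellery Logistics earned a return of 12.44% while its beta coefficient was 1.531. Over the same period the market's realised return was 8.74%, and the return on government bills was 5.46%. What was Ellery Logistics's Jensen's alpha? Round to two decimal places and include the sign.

Market excess return = 8.74% − 5.46% = 3.28%
CAPM benchmark = R_f + β(R_m − R_f) = 5.46% + 1.531 × 3.28% = 10.48168%
α = actual − benchmark = 12.44% − 10.48168% = +1.96%

+1.96%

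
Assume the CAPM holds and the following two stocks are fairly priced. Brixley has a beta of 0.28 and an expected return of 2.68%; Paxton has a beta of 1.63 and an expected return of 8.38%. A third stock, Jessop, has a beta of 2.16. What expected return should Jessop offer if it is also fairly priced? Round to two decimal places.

10.62%

MRP (SML slope) = (8.38% − 2.68%) / (1.63 − 0.28) = 5.70% / 1.35 = 4.2222%
R_f (intercept) = 2.68% − 0.28 × 4.2222% = 1.4978%
E(R_Jessop) = R_f + β × MRP = 1.4978% + 2.16 × 4.2222% = 10.62%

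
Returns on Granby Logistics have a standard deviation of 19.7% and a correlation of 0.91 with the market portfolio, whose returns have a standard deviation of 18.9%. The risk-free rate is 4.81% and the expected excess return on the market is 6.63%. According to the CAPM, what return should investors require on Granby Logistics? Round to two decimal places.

11.10%

β = ρ × σ_i / σ_m = 0.91 × 19.7% / 18.9% = 0.9485
E(R) = 4.81% + 0.9485 × 6.63% = 11.10%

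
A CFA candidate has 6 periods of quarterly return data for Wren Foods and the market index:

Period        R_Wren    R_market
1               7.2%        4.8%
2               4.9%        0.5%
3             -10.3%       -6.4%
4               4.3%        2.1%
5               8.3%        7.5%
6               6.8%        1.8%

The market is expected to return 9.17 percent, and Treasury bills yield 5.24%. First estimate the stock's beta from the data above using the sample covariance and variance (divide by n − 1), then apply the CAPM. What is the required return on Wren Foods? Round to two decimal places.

Mean R_i = (7.2 + 4.9 − 10.3 + 4.3 + 8.3 + 6.8) / 6 = 3.5333%
Mean R_m = (4.8 + 0.5 − 6.4 + 2.1 + 7.5 + 1.8) / 6 = 1.7167%
Σ(R_i − R̄_i)(R_m − R̄_m) = 150.0567  ⇒  Cov = 150.0567 / 5 = 30.0113
Σ(R_m − R̄_m)² = 110.4683  ⇒  Var(R_m) = 110.4683 / 5 = 22.0937
β = Cov / Var(R_m) = 30.0113 / 22.0937 = 1.3584
MRP = 9.17% − 5.24% = 3.93%
E(R) = R_f + β × MRP = 5.24% + 1.3584 × 3.93% = 10.58%

10.58%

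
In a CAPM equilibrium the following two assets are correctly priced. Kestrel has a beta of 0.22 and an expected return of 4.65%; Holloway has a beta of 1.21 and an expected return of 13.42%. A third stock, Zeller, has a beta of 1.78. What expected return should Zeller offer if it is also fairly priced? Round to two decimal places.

18.47%

MRP (SML slope) = (13.42% − 4.65%) / (1.21 − 0.22) = 8.77% / 0.99 = 8.8586%
R_f (intercept) = 4.65% − 0.22 × 8.8586% = 2.7011%
E(R_Zeller) = R_f + β × MRP = 2.7011% + 1.78 × 8.8586% = 18.47%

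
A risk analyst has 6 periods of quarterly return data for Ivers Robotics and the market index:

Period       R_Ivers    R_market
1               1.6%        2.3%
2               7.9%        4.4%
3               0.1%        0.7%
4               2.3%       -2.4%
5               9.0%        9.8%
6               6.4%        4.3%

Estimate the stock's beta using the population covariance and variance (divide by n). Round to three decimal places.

0.730

Mean R_i = (1.6 + 7.9 + 0.1 + 2.3 + 9.0 + 6.4) / 6 = 4.5500%
Mean R_m = (2.3 + 4.4 + 0.7 − 2.4 + 9.8 + 4.3) / 6 = 3.1833%
Σ(R_i − R̄_i)(R_m − R̄_m) = 61.8050  ⇒  Cov = 61.8050 / 6 = 10.3008
Σ(R_m − R̄_m)² = 84.6283  ⇒  Var(R_m) = 84.6283 / 6 = 14.1047
β = Cov / Var(R_m) = 10.3008 / 14.1047 = 0.7303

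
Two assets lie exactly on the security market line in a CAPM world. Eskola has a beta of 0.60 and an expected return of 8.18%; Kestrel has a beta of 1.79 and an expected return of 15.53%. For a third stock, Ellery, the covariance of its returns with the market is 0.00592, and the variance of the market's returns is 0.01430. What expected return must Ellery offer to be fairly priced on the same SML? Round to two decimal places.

MRP = (15.53% − 8.18%) / (1.79 − 0.60) = 6.1765%
R_f = 8.18% − 0.60 × 6.1765% = 4.4741%
β_Ellery = Cov / Var(R_m) = 0.00592 / 0.01430 = 0.4140
E(R_Ellery) = R_f + β × MRP = 4.4741% + 0.4140 × 6.1765% = 7.03%

7.03%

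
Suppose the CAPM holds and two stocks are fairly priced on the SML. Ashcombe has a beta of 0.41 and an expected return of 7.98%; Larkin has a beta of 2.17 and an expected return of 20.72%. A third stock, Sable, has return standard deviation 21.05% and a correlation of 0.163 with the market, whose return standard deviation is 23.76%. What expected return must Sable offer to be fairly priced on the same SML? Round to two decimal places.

6.06%

MRP = (20.72% − 7.98%) / (2.17 − 0.41) = 7.2386%
R_f = 7.98% − 0.41 × 7.2386% = 5.0122%
β_Sable = ρ·σ_i/σ_m = 0.163 × 21.05 / 23.76 = 0.1444
E(R_Sable) = R_f + β × MRP = 5.0122% + 0.1444 × 7.2386% = 6.06%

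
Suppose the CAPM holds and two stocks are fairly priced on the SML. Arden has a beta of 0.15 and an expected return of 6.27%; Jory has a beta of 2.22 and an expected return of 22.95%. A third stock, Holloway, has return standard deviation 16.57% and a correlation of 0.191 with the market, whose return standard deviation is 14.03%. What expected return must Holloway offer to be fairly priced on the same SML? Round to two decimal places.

MRP = (22.95% − 6.27%) / (2.22 − 0.15) = 8.0580%
R_f = 6.27% − 0.15 × 8.0580% = 5.0613%
β_Holloway = ρ·σ_i/σ_m = 0.191 × 16.57 / 14.03 = 0.2256
E(R_Holloway) = R_f + β × MRP = 5.0613% + 0.2256 × 8.0580% = 6.88%

6.88%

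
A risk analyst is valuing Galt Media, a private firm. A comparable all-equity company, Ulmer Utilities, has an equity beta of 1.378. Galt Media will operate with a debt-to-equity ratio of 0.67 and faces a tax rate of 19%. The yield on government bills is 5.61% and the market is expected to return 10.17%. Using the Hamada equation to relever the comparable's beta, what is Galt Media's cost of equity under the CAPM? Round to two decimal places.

β_L = β_U × [1 + (1 − t)(D/E)] = 1.378 × [1 + (1 − 0.19) × 0.67]
    = 1.378 × [1 + 0.81 × 0.67] = 1.378 × 1.5427 = 2.1258
MRP = 10.17% − 5.61% = 4.56%
E(R) = R_f + β_L × MRP = 5.61% + 2.1258 × 4.56% = 15.30%

15.30%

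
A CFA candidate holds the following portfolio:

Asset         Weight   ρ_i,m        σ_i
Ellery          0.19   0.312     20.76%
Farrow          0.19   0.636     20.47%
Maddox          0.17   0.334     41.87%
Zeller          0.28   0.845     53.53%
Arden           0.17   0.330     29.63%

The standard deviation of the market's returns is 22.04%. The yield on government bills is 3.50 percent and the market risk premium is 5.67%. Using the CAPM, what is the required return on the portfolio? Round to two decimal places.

β_Ellery = 0.312 × 20.76% / 22.04% = 0.2939
β_Farrow = 0.636 × 20.47% / 22.04% = 0.5907
β_Maddox = 0.334 × 41.87% / 22.04% = 0.6345
β_Zeller = 0.845 × 53.53% / 22.04% = 2.0523
β_Arden = 0.330 × 29.63% / 22.04% = 0.4436
β_P = Σ w_i β_i = 0.19×0.2939 + 0.19×0.5907 + 0.17×0.6345 + 0.28×2.0523 + 0.17×0.4436 = 0.9260
E(R_P) = R_f + β_P × MRP = 3.50% + 0.9260 × 5.67% = 8.75%

8.75%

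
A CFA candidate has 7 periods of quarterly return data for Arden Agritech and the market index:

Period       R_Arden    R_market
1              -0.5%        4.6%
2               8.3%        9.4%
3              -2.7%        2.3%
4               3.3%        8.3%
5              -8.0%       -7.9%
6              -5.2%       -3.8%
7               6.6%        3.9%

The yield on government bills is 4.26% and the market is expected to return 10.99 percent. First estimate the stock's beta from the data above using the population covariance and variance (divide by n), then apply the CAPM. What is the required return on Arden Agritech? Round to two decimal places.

10.01%

Mean R_i = (-0.5 + 8.3 − 2.7 + 3.3 − 8.0 − 5.2 + 6.6) / 7 = 0.2571%
Mean R_m = (4.6 + 9.4 + 2.3 + 8.3 − 7.9 − 3.8 + 3.9) / 7 = 2.4000%
Σ(R_i − R̄_i)(R_m − R̄_m) = 201.2800  ⇒  Cov = 201.2800 / 7 = 28.7543
Σ(R_m − R̄_m)² = 235.4400  ⇒  Var(R_m) = 235.4400 / 7 = 33.6343
β = Cov / Var(R_m) = 28.7543 / 33.6343 = 0.8549
MRP = 10.99% − 4.26% = 6.73%
E(R) = R_f + β × MRP = 4.26% + 0.8549 × 6.73% = 10.01%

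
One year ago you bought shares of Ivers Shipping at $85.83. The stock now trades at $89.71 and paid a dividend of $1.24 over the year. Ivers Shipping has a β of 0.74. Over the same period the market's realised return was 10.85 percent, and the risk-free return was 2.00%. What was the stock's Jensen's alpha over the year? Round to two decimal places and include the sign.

-2.58%

Realised HPR = (P1 + D1 − P0) / P0 = (89.71 + 1.24 − 85.83) / 85.83 = 5.12 / 85.83 = 5.9653%
MRP = 10.85% − 2.00% = 8.85%
CAPM required = R_f + β·MRP = 2.00% + 0.74 × 8.85% = 8.5490%
α = realised − required = 5.9653% − 8.5490% = -2.58%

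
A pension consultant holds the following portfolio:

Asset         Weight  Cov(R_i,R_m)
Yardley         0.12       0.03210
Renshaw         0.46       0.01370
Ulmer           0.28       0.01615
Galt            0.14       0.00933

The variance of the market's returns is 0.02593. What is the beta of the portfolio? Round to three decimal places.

β_Yardley = 0.03210 / 0.02593 = 1.2379
β_Renshaw = 0.01370 / 0.02593 = 0.5283
β_Ulmer = 0.01615 / 0.02593 = 0.6228
β_Galt = 0.00933 / 0.02593 = 0.3598
β_P = Σ w_i β_i = 0.12×1.2379 + 0.46×0.5283 + 0.28×0.6228 + 0.14×0.3598 = 0.6163

0.616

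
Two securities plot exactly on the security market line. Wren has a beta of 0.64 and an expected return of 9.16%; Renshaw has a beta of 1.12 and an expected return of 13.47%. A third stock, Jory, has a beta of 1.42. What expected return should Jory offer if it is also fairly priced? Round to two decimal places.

16.16%

MRP (SML slope) = (13.47% − 9.16%) / (1.12 − 0.64) = 4.31% / 0.48 = 8.9792%
R_f (intercept) = 9.16% − 0.64 × 8.9792% = 3.4133%
E(R_Jory) = R_f + β × MRP = 3.4133% + 1.42 × 8.9792% = 16.16%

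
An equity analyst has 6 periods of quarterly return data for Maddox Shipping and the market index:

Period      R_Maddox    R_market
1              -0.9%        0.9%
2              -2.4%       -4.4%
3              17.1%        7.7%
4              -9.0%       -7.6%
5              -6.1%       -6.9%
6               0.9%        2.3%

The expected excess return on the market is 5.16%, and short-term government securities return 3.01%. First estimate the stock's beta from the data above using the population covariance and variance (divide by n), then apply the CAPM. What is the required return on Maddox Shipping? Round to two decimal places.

Mean R_i = (-0.9 − 2.4 + 17.1 − 9.0 − 6.1 + 0.9) / 6 = -0.0667%
Mean R_m = (0.9 − 4.4 + 7.7 − 7.6 − 6.9 + 2.3) / 6 = -1.3333%
Σ(R_i − R̄_i)(R_m − R̄_m) = 253.4467  ⇒  Cov = 253.4467 / 6 = 42.2411
Σ(R_m − R̄_m)² = 179.4533  ⇒  Var(R_m) = 179.4533 / 6 = 29.9089
β = Cov / Var(R_m) = 42.2411 / 29.9089 = 1.4123
E(R) = R_f + β × MRP = 3.01% + 1.4123 × 5.16% = 10.30%

10.30%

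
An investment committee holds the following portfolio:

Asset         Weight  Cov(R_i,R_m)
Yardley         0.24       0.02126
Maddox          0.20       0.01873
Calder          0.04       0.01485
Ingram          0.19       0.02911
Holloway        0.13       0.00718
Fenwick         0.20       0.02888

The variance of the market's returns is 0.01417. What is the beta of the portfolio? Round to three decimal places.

β_Yardley = 0.02126 / 0.01417 = 1.5004
β_Maddox = 0.01873 / 0.01417 = 1.3218
β_Calder = 0.01485 / 0.01417 = 1.0480
β_Ingram = 0.02911 / 0.01417 = 2.0543
β_Holloway = 0.00718 / 0.01417 = 0.5067
β_Fenwick = 0.02888 / 0.01417 = 2.0381
β_P = Σ w_i β_i = 0.24×1.5004 + 0.20×1.3218 + 0.04×1.0480 + 0.19×2.0543 + 0.13×0.5067 + 0.20×2.0381 = 1.5302

1.530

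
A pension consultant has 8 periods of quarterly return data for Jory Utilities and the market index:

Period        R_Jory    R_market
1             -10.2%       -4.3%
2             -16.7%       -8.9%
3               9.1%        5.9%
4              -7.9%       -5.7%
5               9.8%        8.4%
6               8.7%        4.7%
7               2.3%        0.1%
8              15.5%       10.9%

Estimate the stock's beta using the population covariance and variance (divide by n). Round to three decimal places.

1.576

Mean R_i = (-10.2 − 16.7 + 9.1 − 7.9 + 9.8 + 8.7 + 2.3 + 15.5) / 8 = 1.3250%
Mean R_m = (-4.3 − 8.9 + 5.9 − 5.7 + 8.4 + 4.7 + 0.1 + 10.9) / 8 = 1.3875%
Σ(R_i − R̄_i)(R_m − R̄_m) = 568.8925  ⇒  Cov = 568.8925 / 8 = 71.1116
Σ(R_m − R̄_m)² = 361.0688  ⇒  Var(R_m) = 361.0688 / 8 = 45.1336
β = Cov / Var(R_m) = 71.1116 / 45.1336 = 1.5756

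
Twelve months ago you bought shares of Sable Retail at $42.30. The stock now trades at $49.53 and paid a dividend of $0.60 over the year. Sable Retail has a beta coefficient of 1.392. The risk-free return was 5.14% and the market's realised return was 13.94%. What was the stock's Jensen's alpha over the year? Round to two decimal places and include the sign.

Realised HPR = (P1 + D1 − P0) / P0 = (49.53 + 0.60 − 42.30) / 42.30 = 7.83 / 42.30 = 18.5106%
MRP = 13.94% − 5.14% = 8.80%
CAPM required = R_f + β·MRP = 5.14% + 1.392 × 8.80% = 17.38960%
α = realised − required = 18.5106% − 17.38960% = +1.12%

+1.12%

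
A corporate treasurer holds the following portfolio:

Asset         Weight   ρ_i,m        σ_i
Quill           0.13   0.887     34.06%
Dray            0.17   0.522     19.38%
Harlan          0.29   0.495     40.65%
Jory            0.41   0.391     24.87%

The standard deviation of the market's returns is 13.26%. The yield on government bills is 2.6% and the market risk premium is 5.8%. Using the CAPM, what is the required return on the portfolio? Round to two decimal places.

β_Quill = 0.887 × 34.06% / 13.26% = 2.2784
β_Dray = 0.522 × 19.38% / 13.26% = 0.7629
β_Harlan = 0.495 × 40.65% / 13.26% = 1.5175
β_Jory = 0.391 × 24.87% / 13.26% = 0.7333
β_P = Σ w_i β_i = 0.13×2.2784 + 0.17×0.7629 + 0.29×1.5175 + 0.41×0.7333 = 1.1666
E(R_P) = R_f + β_P × MRP = 2.6% + 1.1666 × 5.8% = 9.37%

9.37%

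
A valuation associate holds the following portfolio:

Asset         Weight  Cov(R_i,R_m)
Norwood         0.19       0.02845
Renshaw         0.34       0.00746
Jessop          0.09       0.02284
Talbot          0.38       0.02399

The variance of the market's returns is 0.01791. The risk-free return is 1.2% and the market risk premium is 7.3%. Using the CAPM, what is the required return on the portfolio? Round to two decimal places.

8.99%

β_Norwood = 0.02845 / 0.01791 = 1.5885
β_Renshaw = 0.00746 / 0.01791 = 0.4165
β_Jessop = 0.02284 / 0.01791 = 1.2753
β_Talbot = 0.02399 / 0.01791 = 1.3395
β_P = Σ w_i β_i = 0.19×1.5885 + 0.34×0.4165 + 0.09×1.2753 + 0.38×1.3395 = 1.0672
E(R_P) = R_f + β_P × MRP = 1.2% + 1.0672 × 7.3% = 8.99%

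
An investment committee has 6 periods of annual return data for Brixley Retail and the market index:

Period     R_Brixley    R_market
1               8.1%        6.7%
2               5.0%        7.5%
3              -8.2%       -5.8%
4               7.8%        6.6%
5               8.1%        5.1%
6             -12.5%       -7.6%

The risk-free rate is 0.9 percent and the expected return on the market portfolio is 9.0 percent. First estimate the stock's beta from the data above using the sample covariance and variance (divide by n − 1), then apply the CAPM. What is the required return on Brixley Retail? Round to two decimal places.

11.53%

Mean R_i = (8.1 + 5.0 − 8.2 + 7.8 + 8.1 − 12.5) / 6 = 1.3833%
Mean R_m = (6.7 + 7.5 − 5.8 + 6.6 + 5.1 − 7.6) / 6 = 2.0833%
Σ(R_i − R̄_i)(R_m − R̄_m) = 309.8283  ⇒  Cov = 309.8283 / 5 = 61.9657
Σ(R_m − R̄_m)² = 236.0683  ⇒  Var(R_m) = 236.0683 / 5 = 47.2137
β = Cov / Var(R_m) = 61.9657 / 47.2137 = 1.3125
MRP = 9.0% − 0.9% = 8.10%
E(R) = R_f + β × MRP = 0.9% + 1.3125 × 8.1% = 11.53%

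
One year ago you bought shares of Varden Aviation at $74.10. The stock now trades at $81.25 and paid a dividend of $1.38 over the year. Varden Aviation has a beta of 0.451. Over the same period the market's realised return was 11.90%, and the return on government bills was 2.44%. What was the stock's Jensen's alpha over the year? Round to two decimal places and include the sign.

Realised HPR = (P1 + D1 − P0) / P0 = (81.25 + 1.38 − 74.10) / 74.10 = 8.53 / 74.10 = 11.5115%
MRP = 11.90% − 2.44% = 9.46%
CAPM required = R_f + β·MRP = 2.44% + 0.451 × 9.46% = 6.70646%
α = realised − required = 11.5115% − 6.70646% = +4.81%

+4.81%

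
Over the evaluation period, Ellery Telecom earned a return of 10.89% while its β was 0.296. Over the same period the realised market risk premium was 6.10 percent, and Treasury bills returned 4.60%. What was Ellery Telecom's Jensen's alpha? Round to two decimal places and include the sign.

+4.48%

CAPM benchmark = R_f + β(R_m − R_f) = 4.60% + 0.296 × 6.10% = 6.40560%
α = actual − benchmark = 10.89% − 6.40560% = +4.48%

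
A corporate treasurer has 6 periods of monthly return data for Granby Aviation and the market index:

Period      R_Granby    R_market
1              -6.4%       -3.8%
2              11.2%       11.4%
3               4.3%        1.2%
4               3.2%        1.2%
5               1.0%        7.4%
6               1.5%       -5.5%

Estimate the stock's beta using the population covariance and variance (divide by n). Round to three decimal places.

Mean R_i = (-6.4 + 11.2 + 4.3 + 3.2 + 1.0 + 1.5) / 6 = 2.4667%
Mean R_m = (-3.8 + 11.4 + 1.2 + 1.2 + 7.4 − 5.5) / 6 = 1.9833%
Σ(R_i − R̄_i)(R_m − R̄_m) = 130.7967  ⇒  Cov = 130.7967 / 6 = 21.7995
Σ(R_m − R̄_m)² = 208.6883  ⇒  Var(R_m) = 208.6883 / 6 = 34.7814
β = Cov / Var(R_m) = 21.7995 / 34.7814 = 0.6268

0.627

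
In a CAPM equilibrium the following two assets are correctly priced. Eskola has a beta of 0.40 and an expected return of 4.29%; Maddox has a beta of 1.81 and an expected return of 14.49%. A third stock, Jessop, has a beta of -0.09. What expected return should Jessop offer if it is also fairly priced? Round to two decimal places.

MRP (SML slope) = (14.49% − 4.29%) / (1.81 − 0.40) = 10.20% / 1.41 = 7.2340%
R_f (intercept) = 4.29% − 0.40 × 7.2340% = 1.3964%
E(R_Jessop) = R_f + β × MRP = 1.3964% + -0.09 × 7.2340% = 0.75%

0.75%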